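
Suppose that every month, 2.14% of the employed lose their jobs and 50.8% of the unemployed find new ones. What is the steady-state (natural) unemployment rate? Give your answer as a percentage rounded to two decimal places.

At steady state the flows balance: s·E = f·U, so U/(E+U) = s/(s+f).
u* = 2.14 / (2.14 + 50.8) = 2.14 / 52.94 = 4.04%.

Steady-state unemployment rate ≈ 4.04%.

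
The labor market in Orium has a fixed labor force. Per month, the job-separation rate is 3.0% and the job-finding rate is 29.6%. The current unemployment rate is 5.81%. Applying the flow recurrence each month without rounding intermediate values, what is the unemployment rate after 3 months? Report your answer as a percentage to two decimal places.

With a fixed labor force, u_{t+1} = u_t + s·(1−u_t) − f·u_t = u_t·(1−s−f) + s.
Here 1−s−f = 0.674 and s = 0.030.
u_1 = 0.058100 × 0.674 + 0.030 = 0.069159.
u_2 = 0.069159 × 0.674 + 0.030 = 0.076613.
u_3 = 0.076613 × 0.674 + 0.030 = 0.081637.

Unemployment rate after three months ≈ 8.16%.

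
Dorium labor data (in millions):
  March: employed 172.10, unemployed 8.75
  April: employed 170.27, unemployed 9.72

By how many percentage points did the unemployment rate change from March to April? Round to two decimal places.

March: labor force = 172.10 + 8.75 = 180.85; u = 8.75/180.85 = 4.84%.
April: labor force = 170.27 + 9.72 = 179.99; u = 9.72/179.99 = 5.40%.
Change = 5.40% − 4.84% = +0.56 pp.

The unemployment rate changed by +0.56 percentage points.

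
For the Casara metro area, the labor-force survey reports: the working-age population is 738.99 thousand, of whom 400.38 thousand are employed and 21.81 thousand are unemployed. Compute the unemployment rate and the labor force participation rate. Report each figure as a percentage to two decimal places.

Unemployment rate ≈ 5.17%; labor force participation rate ≈ 57.13%.

Labor force = employed + unemployed = 400.38 + 21.81 = 422.19 thousand.
Unemployment rate = 21.81 / 422.19 = 5.17%.
Labor force participation rate = 422.19 / 738.99 = 57.13%.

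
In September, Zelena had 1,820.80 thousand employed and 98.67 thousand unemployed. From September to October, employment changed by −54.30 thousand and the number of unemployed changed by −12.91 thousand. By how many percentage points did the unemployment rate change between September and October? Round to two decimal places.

The unemployment rate changed by −0.51 percentage points.

September: labor force = 1,820.80 + 98.67 = 1,919.47; u = 98.67/1,919.47 = 5.14%.
October: labor force = 1,766.50 + 85.76 = 1,852.26; u = 85.76/1,852.26 = 4.63%.
Change = 4.63% − 5.14% = −0.51 pp.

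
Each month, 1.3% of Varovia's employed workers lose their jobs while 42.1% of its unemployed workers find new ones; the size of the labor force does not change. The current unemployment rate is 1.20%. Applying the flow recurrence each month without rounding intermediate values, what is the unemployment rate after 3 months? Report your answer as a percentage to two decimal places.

Unemployment rate after three months ≈ 2.67%.

With a fixed labor force, u_{t+1} = u_t + s·(1−u_t) − f·u_t = u_t·(1−s−f) + s.
Here 1−s−f = 0.566 and s = 0.013.
u_1 = 0.012000 × 0.566 + 0.013 = 0.019792.
u_2 = 0.019792 × 0.566 + 0.013 = 0.024202.
u_3 = 0.024202 × 0.566 + 0.013 = 0.026698.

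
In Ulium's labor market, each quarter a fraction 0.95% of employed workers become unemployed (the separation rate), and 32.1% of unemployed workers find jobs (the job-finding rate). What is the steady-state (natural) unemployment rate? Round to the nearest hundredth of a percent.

Steady-state unemployment rate ≈ 2.87%.

At steady state the flows balance: s·E = f·U, so U/(E+U) = s/(s+f).
u* = 0.95 / (0.95 + 32.1) = 0.95 / 33.05 = 2.87%.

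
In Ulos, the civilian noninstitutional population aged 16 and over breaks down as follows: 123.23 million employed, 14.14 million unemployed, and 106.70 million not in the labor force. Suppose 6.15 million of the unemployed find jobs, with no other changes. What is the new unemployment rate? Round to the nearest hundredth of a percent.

New unemployment rate ≈ 5.82%.

Initially, labor force = 123.23 + 14.14 = 137.37 million, so u = 14.14/137.37 = 10.29%.
After the change, unemployed falls and employed rises by 6.15; labor force unchanged → E = 129.38, U = 7.99, labor force = 137.37 million.
New unemployment rate = 7.99 / 137.37 = 5.82%.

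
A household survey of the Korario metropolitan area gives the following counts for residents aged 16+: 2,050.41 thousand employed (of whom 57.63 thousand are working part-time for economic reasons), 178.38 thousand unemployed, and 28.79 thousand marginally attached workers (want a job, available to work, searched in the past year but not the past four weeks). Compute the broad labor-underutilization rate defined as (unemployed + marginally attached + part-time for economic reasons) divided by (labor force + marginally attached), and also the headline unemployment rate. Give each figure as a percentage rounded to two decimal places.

Labor force = 2,050.41 + 178.38 = 2,228.79 thousand.
Numerator = 178.38 + 28.79 + 57.63 = 264.80 thousand.
Denominator = 2,228.79 + 28.79 = 2,257.58 thousand.
Broad rate = 264.80 / 2,257.58 = 11.73%.
Headline unemployment rate = 178.38 / 2,228.79 = 8.00%.

Broad underutilization rate ≈ 11.73%; headline unemployment rate ≈ 8.00%.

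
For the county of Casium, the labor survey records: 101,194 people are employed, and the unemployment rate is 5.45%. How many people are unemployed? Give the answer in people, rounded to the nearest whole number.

About 5,833 are unemployed.

Let U be the number unemployed. The labor force is E + U, and U/(E+U) = 0.0545.
So U = 0.0545 × 101,194 / (1 − 0.0545) = 5515.07 / 0.9455 ≈ 5,833.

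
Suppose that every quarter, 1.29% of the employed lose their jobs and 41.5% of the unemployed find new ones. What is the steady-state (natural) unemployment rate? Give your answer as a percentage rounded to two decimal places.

At steady state the flows balance: s·E = f·U, so U/(E+U) = s/(s+f).
u* = 1.29 / (1.29 + 41.5) = 1.29 / 42.79 = 3.01%.

Steady-state unemployment rate ≈ 3.01%.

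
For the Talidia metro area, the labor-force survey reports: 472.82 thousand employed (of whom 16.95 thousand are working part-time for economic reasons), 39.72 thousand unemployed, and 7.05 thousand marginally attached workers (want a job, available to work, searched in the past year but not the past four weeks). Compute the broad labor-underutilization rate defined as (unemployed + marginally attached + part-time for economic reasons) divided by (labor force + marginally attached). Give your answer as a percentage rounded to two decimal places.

Labor force = 472.82 + 39.72 = 512.54 thousand.
Numerator = 39.72 + 7.05 + 16.95 = 63.72 thousand.
Denominator = 512.54 + 7.05 = 519.59 thousand.
Broad rate = 63.72 / 519.59 = 12.26%.

Broad underutilization rate ≈ 12.26%.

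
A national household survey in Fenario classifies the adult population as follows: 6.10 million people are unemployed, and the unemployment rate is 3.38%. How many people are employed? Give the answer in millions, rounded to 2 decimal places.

About 174.37 million are employed.

Labor force = U / u = 6.10 / 0.0338 ≈ 180.47 million.
Employed = labor force − unemployed = 180.47 − 6.10 = 174.37 million.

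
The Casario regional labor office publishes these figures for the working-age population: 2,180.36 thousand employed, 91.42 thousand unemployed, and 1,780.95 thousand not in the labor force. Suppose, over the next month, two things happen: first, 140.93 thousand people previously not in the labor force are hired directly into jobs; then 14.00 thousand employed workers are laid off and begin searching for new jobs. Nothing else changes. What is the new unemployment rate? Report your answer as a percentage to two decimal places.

Initially, labor force = 2,180.36 + 91.42 = 2,271.78 thousand, so u = 91.42/2,271.78 = 4.02%.
After the first change, employed and labor force both rise by 140.93; unemployed unchanged → E = 2,321.29, U = 91.42, labor force = 2,412.71 thousand.
After the second change, employed falls and unemployed rises by 14.00; labor force unchanged → E = 2,307.29, U = 105.42, labor force = 2,412.71 thousand.
New unemployment rate = 105.42 / 2,412.71 = 4.37%.

New unemployment rate ≈ 4.37%.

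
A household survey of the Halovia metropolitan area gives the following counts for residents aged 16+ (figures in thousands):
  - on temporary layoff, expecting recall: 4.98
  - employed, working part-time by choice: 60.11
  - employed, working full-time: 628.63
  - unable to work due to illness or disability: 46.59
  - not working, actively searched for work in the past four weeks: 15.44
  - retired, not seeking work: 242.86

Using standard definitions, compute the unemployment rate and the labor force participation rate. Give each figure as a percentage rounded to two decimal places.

Unemployment rate ≈ 2.88%; labor force participation rate ≈ 71.01%.

Employed = 60.11 + 628.63 = 688.74 thousand.
Unemployed = 4.98 + 15.44 = 20.42 thousand (jobless and actively searching, or on temporary layoff).
Labor force = 688.74 + 20.42 = 709.16 thousand.
Not in labor force = 46.59 + 242.86 = 289.45 thousand (those not working and not actively searching are outside the labor force).
Civilian working-age population = 709.16 + 289.45 = 998.61 thousand.
Unemployment rate = 20.42 / 709.16 = 2.88%.
Labor force participation rate = 709.16 / 998.61 = 71.01%.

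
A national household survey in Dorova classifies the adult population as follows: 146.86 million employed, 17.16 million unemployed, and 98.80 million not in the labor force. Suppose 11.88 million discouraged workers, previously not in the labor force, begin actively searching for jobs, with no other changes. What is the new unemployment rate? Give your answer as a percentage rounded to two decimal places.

New unemployment rate ≈ 16.51%.

Initially, labor force = 146.86 + 17.16 = 164.02 million, so u = 17.16/164.02 = 10.46%.
After the change, unemployed and labor force both rise by 11.88 → E = 146.86, U = 29.04, labor force = 175.90 million.
New unemployment rate = 29.04 / 175.90 = 16.51%.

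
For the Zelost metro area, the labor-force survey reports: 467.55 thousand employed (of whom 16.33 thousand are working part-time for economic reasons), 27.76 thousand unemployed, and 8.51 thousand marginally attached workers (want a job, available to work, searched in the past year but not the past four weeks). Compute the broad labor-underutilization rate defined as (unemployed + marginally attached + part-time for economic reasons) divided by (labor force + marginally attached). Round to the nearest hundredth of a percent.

Labor force = 467.55 + 27.76 = 495.31 thousand.
Numerator = 27.76 + 8.51 + 16.33 = 52.60 thousand.
Denominator = 495.31 + 8.51 = 503.82 thousand.
Broad rate = 52.60 / 503.82 = 10.44%.

Broad underutilization rate ≈ 10.44%.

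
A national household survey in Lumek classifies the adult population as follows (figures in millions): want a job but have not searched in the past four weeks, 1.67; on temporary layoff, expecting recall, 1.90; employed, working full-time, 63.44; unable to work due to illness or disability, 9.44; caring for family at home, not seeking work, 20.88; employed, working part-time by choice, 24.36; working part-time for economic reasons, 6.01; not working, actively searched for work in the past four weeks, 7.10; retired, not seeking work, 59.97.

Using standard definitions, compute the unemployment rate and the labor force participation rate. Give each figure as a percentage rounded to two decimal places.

Unemployment rate ≈ 8.75%; labor force participation rate ≈ 52.79%.

Employed = 63.44 + 24.36 + 6.01 = 93.81 million (anyone who worked, including part-time for economic reasons, counts as employed).
Unemployed = 1.90 + 7.10 = 9.00 million (jobless and actively searching, or on temporary layoff).
Labor force = 93.81 + 9.00 = 102.81 million.
Not in labor force = 1.67 + 9.44 + 20.88 + 59.97 = 91.96 million (those not working and not actively searching are outside the labor force — including those who want a job but have given up searching).
Civilian working-age population = 102.81 + 91.96 = 194.77 million.
Unemployment rate = 9.00 / 102.81 = 8.75%.
Labor force participation rate = 102.81 / 194.77 = 52.79%.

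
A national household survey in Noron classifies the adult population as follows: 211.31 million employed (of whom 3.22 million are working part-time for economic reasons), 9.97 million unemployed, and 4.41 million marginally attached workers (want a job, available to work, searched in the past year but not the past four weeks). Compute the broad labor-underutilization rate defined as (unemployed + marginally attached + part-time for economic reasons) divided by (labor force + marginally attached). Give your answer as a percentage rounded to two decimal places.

Labor force = 211.31 + 9.97 = 221.28 million.
Numerator = 9.97 + 4.41 + 3.22 = 17.60 million.
Denominator = 221.28 + 4.41 = 225.69 million.
Broad rate = 17.60 / 225.69 = 7.80%.

Broad underutilization rate ≈ 7.80%.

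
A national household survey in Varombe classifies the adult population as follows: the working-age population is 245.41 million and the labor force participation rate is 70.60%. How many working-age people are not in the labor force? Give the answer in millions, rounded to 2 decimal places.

About 72.15 million are not in the labor force.

Share not in the labor force = 1 − 0.7060 = 0.2940.
Not in labor force = 0.2940 × 245.41 ≈ 72.15 million.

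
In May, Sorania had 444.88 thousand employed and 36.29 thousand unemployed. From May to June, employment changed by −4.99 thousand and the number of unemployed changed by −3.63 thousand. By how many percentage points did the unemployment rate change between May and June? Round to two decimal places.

The unemployment rate changed by −0.63 percentage points.

May: labor force = 444.88 + 36.29 = 481.17; u = 36.29/481.17 = 7.54%.
June: labor force = 439.89 + 32.66 = 472.55; u = 32.66/472.55 = 6.91%.
Change = 6.91% − 7.54% = −0.63 pp.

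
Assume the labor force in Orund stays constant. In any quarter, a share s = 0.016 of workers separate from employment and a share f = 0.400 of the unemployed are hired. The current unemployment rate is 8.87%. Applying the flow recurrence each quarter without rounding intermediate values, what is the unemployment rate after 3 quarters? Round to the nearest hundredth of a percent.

Unemployment rate after three quarters ≈ 4.85%.

With a fixed labor force, u_{t+1} = u_t + s·(1−u_t) − f·u_t = u_t·(1−s−f) + s.
Here 1−s−f = 0.584 and s = 0.016.
u_1 = 0.088700 × 0.584 + 0.016 = 0.067801.
u_2 = 0.067801 × 0.584 + 0.016 = 0.055596.
u_3 = 0.055596 × 0.584 + 0.016 = 0.048468.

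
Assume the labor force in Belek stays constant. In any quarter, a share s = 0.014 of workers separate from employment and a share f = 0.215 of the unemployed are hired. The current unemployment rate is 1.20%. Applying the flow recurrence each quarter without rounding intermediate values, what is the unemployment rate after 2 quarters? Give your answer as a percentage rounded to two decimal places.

With a fixed labor force, u_{t+1} = u_t + s·(1−u_t) − f·u_t = u_t·(1−s−f) + s.
Here 1−s−f = 0.771 and s = 0.014.
u_1 = 0.012000 × 0.771 + 0.014 = 0.023252.
u_2 = 0.023252 × 0.771 + 0.014 = 0.031927.

Unemployment rate after two quarters ≈ 3.19%.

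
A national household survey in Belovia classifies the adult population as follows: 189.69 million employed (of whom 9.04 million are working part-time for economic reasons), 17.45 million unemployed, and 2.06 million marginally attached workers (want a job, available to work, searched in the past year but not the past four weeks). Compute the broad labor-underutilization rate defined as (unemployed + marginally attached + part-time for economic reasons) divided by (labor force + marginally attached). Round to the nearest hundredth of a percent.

Broad underutilization rate ≈ 13.65%.

Labor force = 189.69 + 17.45 = 207.14 million.
Numerator = 17.45 + 2.06 + 9.04 = 28.55 million.
Denominator = 207.14 + 2.06 = 209.20 million.
Broad rate = 28.55 / 209.20 = 13.65%.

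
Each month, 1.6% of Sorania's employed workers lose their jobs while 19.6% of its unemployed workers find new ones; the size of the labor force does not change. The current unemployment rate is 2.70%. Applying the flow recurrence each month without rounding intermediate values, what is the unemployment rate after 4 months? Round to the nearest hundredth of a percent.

With a fixed labor force, u_{t+1} = u_t + s·(1−u_t) − f·u_t = u_t·(1−s−f) + s.
Here 1−s−f = 0.788 and s = 0.016.
u_1 = 0.027000 × 0.788 + 0.016 = 0.037276.
u_2 = 0.037276 × 0.788 + 0.016 = 0.045373.
u_3 = 0.045373 × 0.788 + 0.016 = 0.051754.
u_4 = 0.051754 × 0.788 + 0.016 = 0.056782.

Unemployment rate after four months ≈ 5.68%.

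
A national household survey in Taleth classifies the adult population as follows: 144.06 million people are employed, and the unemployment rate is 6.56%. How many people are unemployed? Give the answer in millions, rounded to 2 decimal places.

About 10.11 million are unemployed.

Let U be the number unemployed. The labor force is E + U, and U/(E+U) = 0.0656.
So U = 0.0656 × 144.06 / (1 − 0.0656) = 9.4503 / 0.9344 ≈ 10.11 million.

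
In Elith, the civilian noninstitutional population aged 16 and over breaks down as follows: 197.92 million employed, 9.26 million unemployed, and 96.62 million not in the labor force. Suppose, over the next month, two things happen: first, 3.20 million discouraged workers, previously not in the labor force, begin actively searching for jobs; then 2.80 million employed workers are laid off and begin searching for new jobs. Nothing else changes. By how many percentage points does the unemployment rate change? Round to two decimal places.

The unemployment rate changes by +2.78 percentage points.

Initially, labor force = 197.92 + 9.26 = 207.18 million, so u = 9.26/207.18 = 4.47%.
After the first change, unemployed and labor force both rise by 3.20 → E = 197.92, U = 12.46, labor force = 210.38 million.
After the second change, employed falls and unemployed rises by 2.80; labor force unchanged → E = 195.12, U = 15.26, labor force = 210.38 million.
New unemployment rate = 15.26 / 210.38 = 7.25%.
Change = 7.25% − 4.47% = +2.78 percentage points.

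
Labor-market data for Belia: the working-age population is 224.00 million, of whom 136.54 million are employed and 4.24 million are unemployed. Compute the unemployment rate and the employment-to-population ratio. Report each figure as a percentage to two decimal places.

Unemployment rate ≈ 3.01%; employment-population ratio ≈ 60.96%.

Labor force = employed + unemployed = 136.54 + 4.24 = 140.78 million.
Unemployment rate = 4.24 / 140.78 = 3.01%.
Employment-population ratio = 136.54 / 224.00 = 60.96%.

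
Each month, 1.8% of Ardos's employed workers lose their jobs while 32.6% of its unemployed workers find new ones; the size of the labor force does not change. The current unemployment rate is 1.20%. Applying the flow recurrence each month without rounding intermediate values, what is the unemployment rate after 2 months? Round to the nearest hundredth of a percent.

With a fixed labor force, u_{t+1} = u_t + s·(1−u_t) − f·u_t = u_t·(1−s−f) + s.
Here 1−s−f = 0.656 and s = 0.018.
u_1 = 0.012000 × 0.656 + 0.018 = 0.025872.
u_2 = 0.025872 × 0.656 + 0.018 = 0.034972.

Unemployment rate after two months ≈ 3.50%.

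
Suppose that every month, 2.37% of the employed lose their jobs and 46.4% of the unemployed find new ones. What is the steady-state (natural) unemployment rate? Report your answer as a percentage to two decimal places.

At steady state the flows balance: s·E = f·U, so U/(E+U) = s/(s+f).
u* = 2.37 / (2.37 + 46.4) = 2.37 / 48.77 = 4.86%.

Steady-state unemployment rate ≈ 4.86%.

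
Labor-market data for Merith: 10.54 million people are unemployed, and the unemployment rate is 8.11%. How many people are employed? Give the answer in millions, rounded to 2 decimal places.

Labor force = U / u = 10.54 / 0.0811 ≈ 129.96 million.
Employed = labor force − unemployed = 129.96 − 10.54 = 119.42 million.

About 119.42 million are employed.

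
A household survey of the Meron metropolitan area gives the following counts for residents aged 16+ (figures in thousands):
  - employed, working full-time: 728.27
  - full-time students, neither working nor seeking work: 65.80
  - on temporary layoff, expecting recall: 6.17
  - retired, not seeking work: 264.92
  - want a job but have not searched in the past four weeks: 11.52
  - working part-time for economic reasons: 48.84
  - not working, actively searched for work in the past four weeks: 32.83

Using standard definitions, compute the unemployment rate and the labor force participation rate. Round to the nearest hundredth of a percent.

Employed = 728.27 + 48.84 = 777.11 thousand (anyone who worked, including part-time for economic reasons, counts as employed).
Unemployed = 6.17 + 32.83 = 39.00 thousand (jobless and actively searching, or on temporary layoff).
Labor force = 777.11 + 39.00 = 816.11 thousand.
Not in labor force = 65.80 + 264.92 + 11.52 = 342.24 thousand (those not working and not actively searching are outside the labor force — including those who want a job but have given up searching).
Civilian working-age population = 816.11 + 342.24 = 1,158.35 thousand.
Unemployment rate = 39.00 / 816.11 = 4.78%.
Labor force participation rate = 816.11 / 1,158.35 = 70.45%.

Unemployment rate ≈ 4.78%; labor force participation rate ≈ 70.45%.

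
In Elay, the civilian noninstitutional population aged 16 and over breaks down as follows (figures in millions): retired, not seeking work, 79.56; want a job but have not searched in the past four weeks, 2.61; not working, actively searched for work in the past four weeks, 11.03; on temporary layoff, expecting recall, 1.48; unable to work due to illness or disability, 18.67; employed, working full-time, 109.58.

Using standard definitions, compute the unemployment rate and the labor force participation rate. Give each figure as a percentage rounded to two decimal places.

Employed = 109.58 million.
Unemployed = 11.03 + 1.48 = 12.51 million (jobless and actively searching, or on temporary layoff).
Labor force = 109.58 + 12.51 = 122.09 million.
Not in labor force = 79.56 + 2.61 + 18.67 = 100.84 million (those not working and not actively searching are outside the labor force — including those who want a job but have given up searching).
Civilian working-age population = 122.09 + 100.84 = 222.93 million.
Unemployment rate = 12.51 / 122.09 = 10.25%.
Labor force participation rate = 122.09 / 222.93 = 54.77%.

Unemployment rate ≈ 10.25%; labor force participation rate ≈ 54.77%.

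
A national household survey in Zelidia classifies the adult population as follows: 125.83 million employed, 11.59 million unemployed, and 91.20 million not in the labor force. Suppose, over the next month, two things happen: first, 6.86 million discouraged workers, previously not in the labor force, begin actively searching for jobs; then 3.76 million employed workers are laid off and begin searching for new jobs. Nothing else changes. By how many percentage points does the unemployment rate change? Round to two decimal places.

The unemployment rate changes by +6.96 percentage points.

Initially, labor force = 125.83 + 11.59 = 137.42 million, so u = 11.59/137.42 = 8.43%.
After the first change, unemployed and labor force both rise by 6.86 → E = 125.83, U = 18.45, labor force = 144.28 million.
After the second change, employed falls and unemployed rises by 3.76; labor force unchanged → E = 122.07, U = 22.21, labor force = 144.28 million.
New unemployment rate = 22.21 / 144.28 = 15.39%.
Change = 15.39% − 8.43% = +6.96 percentage points.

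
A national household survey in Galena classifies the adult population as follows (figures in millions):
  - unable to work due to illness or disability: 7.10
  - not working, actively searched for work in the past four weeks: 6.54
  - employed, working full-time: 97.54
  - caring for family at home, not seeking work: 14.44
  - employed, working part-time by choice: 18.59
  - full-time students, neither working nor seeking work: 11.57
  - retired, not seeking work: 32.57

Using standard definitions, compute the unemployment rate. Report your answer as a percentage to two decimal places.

Unemployment rate ≈ 5.33%.

Employed = 97.54 + 18.59 = 116.13 million.
Unemployed = 6.54 million.
Labor force = 116.13 + 6.54 = 122.67 million.
Unemployment rate = 6.54 / 122.67 = 5.33%.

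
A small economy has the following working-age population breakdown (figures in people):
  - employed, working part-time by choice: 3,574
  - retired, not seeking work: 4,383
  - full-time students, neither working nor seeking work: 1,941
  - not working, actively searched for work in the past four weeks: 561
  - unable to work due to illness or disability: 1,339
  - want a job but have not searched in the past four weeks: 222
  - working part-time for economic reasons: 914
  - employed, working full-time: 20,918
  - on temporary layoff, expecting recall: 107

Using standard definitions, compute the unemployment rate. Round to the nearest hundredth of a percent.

Employed = 3,574 + 914 + 20,918 = 25,406 (anyone who worked, including part-time for economic reasons, counts as employed).
Unemployed = 561 + 107 = 668 (jobless and actively searching, or on temporary layoff).
Labor force = 25,406 + 668 = 26,074.
Unemployment rate = 668 / 26,074 = 2.56%.

Unemployment rate ≈ 2.56%.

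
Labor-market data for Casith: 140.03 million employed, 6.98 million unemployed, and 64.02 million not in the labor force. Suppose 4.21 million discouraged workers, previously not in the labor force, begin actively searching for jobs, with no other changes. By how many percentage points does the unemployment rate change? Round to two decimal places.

Initially, labor force = 140.03 + 6.98 = 147.01 million, so u = 6.98/147.01 = 4.75%.
After the change, unemployed and labor force both rise by 4.21 → E = 140.03, U = 11.19, labor force = 151.22 million.
New unemployment rate = 11.19 / 151.22 = 7.40%.
Change = 7.40% − 4.75% = +2.65 percentage points.

The unemployment rate changes by +2.65 percentage points.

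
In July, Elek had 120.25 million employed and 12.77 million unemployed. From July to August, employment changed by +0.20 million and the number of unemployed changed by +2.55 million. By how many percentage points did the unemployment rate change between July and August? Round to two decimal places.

July: labor force = 120.25 + 12.77 = 133.02; u = 12.77/133.02 = 9.60%.
August: labor force = 120.45 + 15.32 = 135.77; u = 15.32/135.77 = 11.28%.
Change = 11.28% − 9.60% = +1.68 pp.

The unemployment rate changed by +1.68 percentage points.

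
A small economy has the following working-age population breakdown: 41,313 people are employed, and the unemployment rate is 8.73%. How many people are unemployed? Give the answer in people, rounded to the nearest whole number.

Let U be the number unemployed. The labor force is E + U, and U/(E+U) = 0.0873.
So U = 0.0873 × 41,313 / (1 − 0.0873) = 3606.62 / 0.9127 ≈ 3,952.

About 3,952 are unemployed.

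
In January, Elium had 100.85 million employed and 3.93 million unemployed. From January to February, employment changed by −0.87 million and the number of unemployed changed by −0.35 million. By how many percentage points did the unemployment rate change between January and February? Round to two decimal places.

The unemployment rate changed by −0.29 percentage points.

January: labor force = 100.85 + 3.93 = 104.78; u = 3.93/104.78 = 3.75%.
February: labor force = 99.98 + 3.58 = 103.56; u = 3.58/103.56 = 3.46%.
Change = 3.46% − 3.75% = −0.29 pp.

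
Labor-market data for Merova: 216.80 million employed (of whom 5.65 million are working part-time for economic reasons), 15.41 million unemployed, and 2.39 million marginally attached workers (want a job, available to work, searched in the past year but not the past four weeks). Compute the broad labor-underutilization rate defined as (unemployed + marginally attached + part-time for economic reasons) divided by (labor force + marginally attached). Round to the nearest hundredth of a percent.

Labor force = 216.80 + 15.41 = 232.21 million.
Numerator = 15.41 + 2.39 + 5.65 = 23.45 million.
Denominator = 232.21 + 2.39 = 234.60 million.
Broad rate = 23.45 / 234.60 = 10.00%.

Broad underutilization rate ≈ 10.00%.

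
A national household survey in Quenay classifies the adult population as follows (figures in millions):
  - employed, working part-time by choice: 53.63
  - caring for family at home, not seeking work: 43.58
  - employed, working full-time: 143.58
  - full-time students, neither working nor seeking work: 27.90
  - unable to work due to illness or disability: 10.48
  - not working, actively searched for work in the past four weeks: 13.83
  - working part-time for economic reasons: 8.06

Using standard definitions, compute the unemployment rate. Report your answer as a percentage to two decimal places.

Unemployment rate ≈ 6.31%.

Employed = 53.63 + 143.58 + 8.06 = 205.27 million (anyone who worked, including part-time for economic reasons, counts as employed).
Unemployed = 13.83 million.
Labor force = 205.27 + 13.83 = 219.10 million.
Unemployment rate = 13.83 / 219.10 = 6.31%.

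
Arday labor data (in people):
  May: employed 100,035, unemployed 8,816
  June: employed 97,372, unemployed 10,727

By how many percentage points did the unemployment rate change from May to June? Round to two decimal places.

The unemployment rate changed by +1.82 percentage points.

May: labor force = 100,035 + 8,816 = 108,851; u = 8,816/108,851 = 8.10%.
June: labor force = 97,372 + 10,727 = 108,099; u = 10,727/108,099 = 9.92%.
Change = 9.92% − 8.10% = +1.82 pp.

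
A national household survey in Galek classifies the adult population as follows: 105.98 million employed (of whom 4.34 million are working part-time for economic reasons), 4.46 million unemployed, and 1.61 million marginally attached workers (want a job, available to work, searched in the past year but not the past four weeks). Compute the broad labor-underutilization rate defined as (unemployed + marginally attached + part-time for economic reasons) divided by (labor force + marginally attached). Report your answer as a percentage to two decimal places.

Broad underutilization rate ≈ 9.29%.

Labor force = 105.98 + 4.46 = 110.44 million.
Numerator = 4.46 + 1.61 + 4.34 = 10.41 million.
Denominator = 110.44 + 1.61 = 112.05 million.
Broad rate = 10.41 / 112.05 = 9.29%.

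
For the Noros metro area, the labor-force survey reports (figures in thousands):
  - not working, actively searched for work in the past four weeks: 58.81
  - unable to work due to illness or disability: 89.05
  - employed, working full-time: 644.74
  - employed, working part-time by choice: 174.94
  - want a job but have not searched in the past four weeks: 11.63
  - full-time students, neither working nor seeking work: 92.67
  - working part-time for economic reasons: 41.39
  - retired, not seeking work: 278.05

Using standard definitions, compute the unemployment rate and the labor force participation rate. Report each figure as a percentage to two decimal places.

Unemployment rate ≈ 6.39%; labor force participation rate ≈ 66.12%.

Employed = 644.74 + 174.94 + 41.39 = 861.07 thousand (anyone who worked, including part-time for economic reasons, counts as employed).
Unemployed = 58.81 thousand.
Labor force = 861.07 + 58.81 = 919.88 thousand.
Not in labor force = 89.05 + 11.63 + 92.67 + 278.05 = 471.40 thousand (those not working and not actively searching are outside the labor force — including those who want a job but have given up searching).
Civilian working-age population = 919.88 + 471.40 = 1,391.28 thousand.
Unemployment rate = 58.81 / 919.88 = 6.39%.
Labor force participation rate = 919.88 / 1,391.28 = 66.12%.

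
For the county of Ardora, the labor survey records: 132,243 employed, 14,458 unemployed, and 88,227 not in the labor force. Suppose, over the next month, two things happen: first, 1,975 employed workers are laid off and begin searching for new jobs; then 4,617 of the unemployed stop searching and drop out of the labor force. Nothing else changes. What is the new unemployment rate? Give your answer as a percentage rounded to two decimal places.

Initially, labor force = 132,243 + 14,458 = 146,701, so u = 14,458/146,701 = 9.86%.
After the first change, employed falls and unemployed rises by 1,975; labor force unchanged → E = 130,268, U = 16,433, labor force = 146,701.
After the second change, unemployed and labor force both fall by 4,617 → E = 130,268, U = 11,816, labor force = 142,084.
New unemployment rate = 11,816 / 142,084 = 8.32%.

New unemployment rate ≈ 8.32%.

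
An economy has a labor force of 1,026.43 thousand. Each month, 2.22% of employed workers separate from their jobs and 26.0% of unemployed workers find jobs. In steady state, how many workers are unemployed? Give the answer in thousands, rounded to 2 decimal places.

Steady-state unemployment rate u* = s/(s+f) = 2.22/(2.22+26.0) = 0.078668.
Unemployed = u* × labor force = 0.078668 × 1,026.43 ≈ 80.75 thousand.

About 80.75 thousand are unemployed in steady state.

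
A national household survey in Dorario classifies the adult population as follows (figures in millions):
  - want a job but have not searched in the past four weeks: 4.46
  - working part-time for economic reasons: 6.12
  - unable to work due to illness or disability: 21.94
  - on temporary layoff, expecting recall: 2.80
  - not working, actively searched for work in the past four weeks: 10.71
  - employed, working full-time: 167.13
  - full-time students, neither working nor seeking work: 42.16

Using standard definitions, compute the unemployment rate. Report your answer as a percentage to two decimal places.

Unemployment rate ≈ 7.23%.

Employed = 6.12 + 167.13 = 173.25 million (anyone who worked, including part-time for economic reasons, counts as employed).
Unemployed = 2.80 + 10.71 = 13.51 million (jobless and actively searching, or on temporary layoff).
Labor force = 173.25 + 13.51 = 186.76 million.
Unemployment rate = 13.51 / 186.76 = 7.23%.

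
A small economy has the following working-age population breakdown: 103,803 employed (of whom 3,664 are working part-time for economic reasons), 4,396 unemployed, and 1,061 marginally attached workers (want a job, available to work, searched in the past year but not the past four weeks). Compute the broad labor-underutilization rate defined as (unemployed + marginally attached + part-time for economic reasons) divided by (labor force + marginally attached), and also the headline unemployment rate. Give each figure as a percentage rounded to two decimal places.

Broad underutilization rate ≈ 8.35%; headline unemployment rate ≈ 4.06%.

Labor force = 103,803 + 4,396 = 108,199.
Numerator = 4,396 + 1,061 + 3,664 = 9,121.
Denominator = 108,199 + 1,061 = 109,260.
Broad rate = 9,121 / 109,260 = 8.35%.
Headline unemployment rate = 4,396 / 108,199 = 4.06%.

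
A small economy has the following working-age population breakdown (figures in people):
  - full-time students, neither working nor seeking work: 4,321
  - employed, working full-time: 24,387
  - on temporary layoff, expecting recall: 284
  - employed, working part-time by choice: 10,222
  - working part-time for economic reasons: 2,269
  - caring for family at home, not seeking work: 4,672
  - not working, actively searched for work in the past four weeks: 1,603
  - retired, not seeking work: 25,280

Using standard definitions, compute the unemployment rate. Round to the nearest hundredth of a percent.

Employed = 24,387 + 10,222 + 2,269 = 36,878 (anyone who worked, including part-time for economic reasons, counts as employed).
Unemployed = 284 + 1,603 = 1,887 (jobless and actively searching, or on temporary layoff).
Labor force = 36,878 + 1,887 = 38,765.
Unemployment rate = 1,887 / 38,765 = 4.87%.

Unemployment rate ≈ 4.87%.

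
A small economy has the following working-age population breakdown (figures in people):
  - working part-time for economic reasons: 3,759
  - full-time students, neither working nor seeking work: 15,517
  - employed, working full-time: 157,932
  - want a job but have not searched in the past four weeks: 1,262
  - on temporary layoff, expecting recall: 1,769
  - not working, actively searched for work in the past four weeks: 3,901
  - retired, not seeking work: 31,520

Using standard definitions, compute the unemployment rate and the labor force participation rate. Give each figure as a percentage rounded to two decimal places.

Employed = 3,759 + 157,932 = 161,691 (anyone who worked, including part-time for economic reasons, counts as employed).
Unemployed = 1,769 + 3,901 = 5,670 (jobless and actively searching, or on temporary layoff).
Labor force = 161,691 + 5,670 = 167,361.
Not in labor force = 15,517 + 1,262 + 31,520 = 48,299 (those not working and not actively searching are outside the labor force — including those who want a job but have given up searching).
Civilian working-age population = 167,361 + 48,299 = 215,660.
Unemployment rate = 5,670 / 167,361 = 3.39%.
Labor force participation rate = 167,361 / 215,660 = 77.60%.

Unemployment rate ≈ 3.39%; labor force participation rate ≈ 77.60%.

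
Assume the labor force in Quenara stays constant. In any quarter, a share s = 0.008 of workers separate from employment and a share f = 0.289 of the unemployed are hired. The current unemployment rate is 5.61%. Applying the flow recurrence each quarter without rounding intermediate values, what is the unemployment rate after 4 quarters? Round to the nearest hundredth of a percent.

With a fixed labor force, u_{t+1} = u_t + s·(1−u_t) − f·u_t = u_t·(1−s−f) + s.
Here 1−s−f = 0.703 and s = 0.008.
u_1 = 0.056100 × 0.703 + 0.008 = 0.047438.
u_2 = 0.047438 × 0.703 + 0.008 = 0.041349.
u_3 = 0.041349 × 0.703 + 0.008 = 0.037068.
u_4 = 0.037068 × 0.703 + 0.008 = 0.034059.

Unemployment rate after four quarters ≈ 3.41%.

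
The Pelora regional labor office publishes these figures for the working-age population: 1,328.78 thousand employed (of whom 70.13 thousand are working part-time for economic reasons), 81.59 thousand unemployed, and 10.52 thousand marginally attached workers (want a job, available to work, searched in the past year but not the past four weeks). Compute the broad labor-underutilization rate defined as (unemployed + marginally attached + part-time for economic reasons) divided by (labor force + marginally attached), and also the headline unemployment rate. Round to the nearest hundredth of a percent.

Labor force = 1,328.78 + 81.59 = 1,410.37 thousand.
Numerator = 81.59 + 10.52 + 70.13 = 162.24 thousand.
Denominator = 1,410.37 + 10.52 = 1,420.89 thousand.
Broad rate = 162.24 / 1,420.89 = 11.42%.
Headline unemployment rate = 81.59 / 1,410.37 = 5.79%.

Broad underutilization rate ≈ 11.42%; headline unemployment rate ≈ 5.79%.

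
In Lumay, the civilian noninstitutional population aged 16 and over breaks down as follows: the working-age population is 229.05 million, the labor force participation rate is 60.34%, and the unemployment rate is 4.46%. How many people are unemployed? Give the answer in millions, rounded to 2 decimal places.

About 6.16 million are unemployed.

Labor force = 0.6034 × 229.05 = 138.21 million.
Unemployed = 0.0446 × 138.21 ≈ 6.16 million.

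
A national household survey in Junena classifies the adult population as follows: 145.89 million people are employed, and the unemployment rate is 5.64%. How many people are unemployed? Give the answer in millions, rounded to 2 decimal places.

About 8.72 million are unemployed.

Let U be the number unemployed. The labor force is E + U, and U/(E+U) = 0.0564.
So U = 0.0564 × 145.89 / (1 − 0.0564) = 8.2282 / 0.9436 ≈ 8.72 million.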